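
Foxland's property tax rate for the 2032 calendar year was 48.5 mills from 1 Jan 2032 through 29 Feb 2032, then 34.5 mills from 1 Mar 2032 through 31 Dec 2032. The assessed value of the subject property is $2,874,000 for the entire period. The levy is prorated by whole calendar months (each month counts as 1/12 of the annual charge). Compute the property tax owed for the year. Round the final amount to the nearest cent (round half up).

1 Jan – 29 Feb 2032: 2 months at 48.5 mills → $2,874,000 × 4.85% × 2/12 = $23,231.5000
1 Mar – 31 Dec 2032: 10 months at 34.5 mills → $2,874,000 × 3.45% × 10/12 = $82,627.5000
Total = $105,859.0000

$105,859.00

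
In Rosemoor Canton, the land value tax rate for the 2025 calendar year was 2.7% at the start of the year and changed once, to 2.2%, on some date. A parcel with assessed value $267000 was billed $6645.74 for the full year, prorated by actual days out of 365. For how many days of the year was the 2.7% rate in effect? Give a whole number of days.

Let d = days at the first rate; then 365 − d days at the second rate.
$267000 × [2.7%·d + 2.2%·(365−d)] / 365 = $6645.74
Solving gives d = 211, so the new rate took effect on 31 Jul 2025.

211 days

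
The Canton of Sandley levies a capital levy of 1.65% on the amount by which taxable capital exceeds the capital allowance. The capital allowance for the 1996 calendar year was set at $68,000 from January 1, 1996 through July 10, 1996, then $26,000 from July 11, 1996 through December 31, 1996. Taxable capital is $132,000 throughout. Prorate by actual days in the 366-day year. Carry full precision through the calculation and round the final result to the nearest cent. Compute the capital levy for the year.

January 1 – July 10, 1996: 192 days, exemption $68,000 → ($132,000 − $68,000) × 1.65% × 192/366 = $553.9672
July 11 – December 31, 1996: 174 days, exemption $26,000 → ($132,000 − $26,000) × 1.65% × 174/366 = $831.4918
Total = $1,385.4590

$1,385.46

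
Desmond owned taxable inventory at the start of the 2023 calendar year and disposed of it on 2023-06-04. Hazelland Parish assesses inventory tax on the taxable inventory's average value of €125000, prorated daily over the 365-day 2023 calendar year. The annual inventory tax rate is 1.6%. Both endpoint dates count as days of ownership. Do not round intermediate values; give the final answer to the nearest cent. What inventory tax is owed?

€849.32

Days held (2023-01-01 to 2023-06-04): 155 out of 365
Tax = €125000 × 1.6% × 155/365 = €849.3151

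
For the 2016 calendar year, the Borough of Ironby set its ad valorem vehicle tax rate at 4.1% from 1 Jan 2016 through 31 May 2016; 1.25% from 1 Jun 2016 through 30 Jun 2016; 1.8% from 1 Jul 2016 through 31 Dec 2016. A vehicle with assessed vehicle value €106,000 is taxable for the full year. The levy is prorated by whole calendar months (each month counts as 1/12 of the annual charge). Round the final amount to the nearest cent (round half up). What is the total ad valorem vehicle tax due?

€2,875.25

1 Jan – 31 May 2016: 5 months at 4.1% → €106,000 × 4.1% × 5/12 = €1,810.8333
1 Jun – 30 Jun 2016: 1 month at 1.25% → €106,000 × 1.25% × 1/12 = €110.4167
1 Jul – 31 Dec 2016: 6 months at 1.8% → €106,000 × 1.8% × 6/12 = €954.0000
Total = €2,875.2500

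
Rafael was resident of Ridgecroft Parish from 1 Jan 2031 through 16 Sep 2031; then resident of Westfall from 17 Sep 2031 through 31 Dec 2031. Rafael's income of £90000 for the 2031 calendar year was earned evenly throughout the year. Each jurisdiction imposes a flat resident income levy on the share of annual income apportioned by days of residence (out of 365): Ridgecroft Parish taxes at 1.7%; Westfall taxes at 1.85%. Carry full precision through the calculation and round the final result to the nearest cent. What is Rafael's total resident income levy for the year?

£1569.21

Ridgecroft Parish, 1 Jan – 16 Sep 2031: 259 days → £90000 × 1.7% × 259/365 = £1085.6712
Westfall, 17 Sep – 31 Dec 2031: 106 days → £90000 × 1.85% × 106/365 = £483.5342
Total = £1569.2055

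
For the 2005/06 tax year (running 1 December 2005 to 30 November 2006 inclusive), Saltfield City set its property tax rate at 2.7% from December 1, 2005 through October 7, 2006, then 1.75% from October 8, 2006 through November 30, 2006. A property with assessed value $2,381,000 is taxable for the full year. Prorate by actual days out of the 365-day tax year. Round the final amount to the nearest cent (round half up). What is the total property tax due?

$60,940.55

December 1, 2005 – October 7, 2006: 311 days at 2.7% → $2,381,000 × 2.7% × 311/365 = $54,776.0466
October 8 – November 30, 2006: 54 days at 1.75% → $2,381,000 × 1.75% × 54/365 = $6,164.5068
Total = $60,940.5534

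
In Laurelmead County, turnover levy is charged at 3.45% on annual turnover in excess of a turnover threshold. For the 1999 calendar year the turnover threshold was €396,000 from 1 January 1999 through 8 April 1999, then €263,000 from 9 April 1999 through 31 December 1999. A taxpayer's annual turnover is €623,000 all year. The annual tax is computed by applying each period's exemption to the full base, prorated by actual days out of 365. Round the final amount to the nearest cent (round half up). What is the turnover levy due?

1 January – 8 April 1999: 98 days, exemption €396,000 → (€623,000 − €396,000) × 3.45% × 98/365 = €2,102.7041
9 April – 31 December 1999: 267 days, exemption €263,000 → (€623,000 − €263,000) × 3.45% × 267/365 = €9,085.3151
Total = €11,188.0192

€11,188.02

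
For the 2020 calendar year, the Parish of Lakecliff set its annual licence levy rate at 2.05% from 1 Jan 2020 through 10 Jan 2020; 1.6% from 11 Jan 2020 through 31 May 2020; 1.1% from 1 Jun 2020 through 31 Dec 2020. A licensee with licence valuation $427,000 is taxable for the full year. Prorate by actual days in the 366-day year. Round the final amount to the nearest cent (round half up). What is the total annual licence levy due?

$5,636.17

1 Jan – 10 Jan 2020: 10 days at 2.05% → $427,000 × 2.05% × 10/366 = $239.1667
11 Jan – 31 May 2020: 142 days at 1.6% → $427,000 × 1.6% × 142/366 = $2,650.6667
1 Jun – 31 Dec 2020: 214 days at 1.1% → $427,000 × 1.1% × 214/366 = $2,746.3333
Total = $5,636.1667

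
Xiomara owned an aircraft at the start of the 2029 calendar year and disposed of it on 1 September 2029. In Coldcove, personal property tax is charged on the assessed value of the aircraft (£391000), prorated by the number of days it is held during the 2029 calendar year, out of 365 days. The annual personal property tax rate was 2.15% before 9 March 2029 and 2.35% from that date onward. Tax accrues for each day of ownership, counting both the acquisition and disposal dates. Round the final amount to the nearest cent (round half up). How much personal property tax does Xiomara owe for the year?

1 January – 8 March 2029: 67 days at 2.15% → £391000 × 2.15% × 67/365 = £1543.1110
9 March – 1 September 2029: 177 days at 2.35% → £391000 × 2.35% × 177/365 = £4455.7932
Total = £5998.9041

£5998.90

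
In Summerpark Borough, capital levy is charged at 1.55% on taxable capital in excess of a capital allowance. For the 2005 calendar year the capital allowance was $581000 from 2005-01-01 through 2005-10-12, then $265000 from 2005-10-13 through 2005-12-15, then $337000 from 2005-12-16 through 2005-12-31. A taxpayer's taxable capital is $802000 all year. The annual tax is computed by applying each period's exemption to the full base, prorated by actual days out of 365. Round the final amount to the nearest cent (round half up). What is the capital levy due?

$4450.11

2005-01-01 to 2005-10-12: 285 days, exemption $581000 → ($802000 − $581000) × 1.55% × 285/365 = $2674.7055
2005-10-13 to 2005-12-15: 64 days, exemption $265000 → ($802000 − $265000) × 1.55% × 64/365 = $1459.4630
2005-12-16 to 2005-12-31: 16 days, exemption $337000 → ($802000 − $337000) × 1.55% × 16/365 = $315.9452
Total = $4450.1137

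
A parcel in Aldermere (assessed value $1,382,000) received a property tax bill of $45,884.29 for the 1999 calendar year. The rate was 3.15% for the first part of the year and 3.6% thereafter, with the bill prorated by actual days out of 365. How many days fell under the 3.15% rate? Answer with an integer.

227 days

Let d = days at the first rate; then 365 − d days at the second rate.
$1,382,000 × [3.15%·d + 3.6%·(365−d)] / 365 = $45,884.29
Solving gives d = 227, so the new rate took effect on 16 Aug 1999.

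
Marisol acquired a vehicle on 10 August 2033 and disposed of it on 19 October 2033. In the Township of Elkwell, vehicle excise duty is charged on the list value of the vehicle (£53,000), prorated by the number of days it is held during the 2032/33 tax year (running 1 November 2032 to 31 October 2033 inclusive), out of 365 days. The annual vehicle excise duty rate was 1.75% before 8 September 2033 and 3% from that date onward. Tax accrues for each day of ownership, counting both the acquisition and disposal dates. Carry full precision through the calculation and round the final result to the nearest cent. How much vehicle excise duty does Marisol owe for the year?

£256.65

10 August – 7 September 2033: 29 days at 1.75% → £53,000 × 1.75% × 29/365 = £73.6918
8 September – 19 October 2033: 42 days at 3% → £53,000 × 3% × 42/365 = £182.9589
Total = £256.6507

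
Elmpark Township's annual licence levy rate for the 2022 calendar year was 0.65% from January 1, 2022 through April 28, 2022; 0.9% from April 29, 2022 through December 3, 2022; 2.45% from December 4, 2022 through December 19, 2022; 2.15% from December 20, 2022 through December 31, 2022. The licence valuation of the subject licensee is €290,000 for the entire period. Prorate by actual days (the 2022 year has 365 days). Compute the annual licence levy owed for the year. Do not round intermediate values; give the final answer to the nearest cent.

€2,691.84

January 1 – April 28, 2022: 118 days at 0.65% → €290,000 × 0.65% × 118/365 = €609.3973
April 29 – December 3, 2022: 219 days at 0.9% → €290,000 × 0.9% × 219/365 = €1,566.0000
December 4 – December 19, 2022: 16 days at 2.45% → €290,000 × 2.45% × 16/365 = €311.4521
December 20 – December 31, 2022: 12 days at 2.15% → €290,000 × 2.15% × 12/365 = €204.9863
Total = €2,691.8356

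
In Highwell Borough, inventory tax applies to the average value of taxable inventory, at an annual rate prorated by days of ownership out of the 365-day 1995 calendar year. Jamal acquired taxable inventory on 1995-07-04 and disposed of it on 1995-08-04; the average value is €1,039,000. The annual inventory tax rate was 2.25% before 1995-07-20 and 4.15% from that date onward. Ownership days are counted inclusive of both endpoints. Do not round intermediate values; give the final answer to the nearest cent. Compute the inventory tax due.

€2,914.89

1995-07-04 to 1995-07-19: 16 days at 2.25% → €1,039,000 × 2.25% × 16/365 = €1,024.7671
1995-07-20 to 1995-08-04: 16 days at 4.15% → €1,039,000 × 4.15% × 16/365 = €1,890.1260
Total = €2,914.8932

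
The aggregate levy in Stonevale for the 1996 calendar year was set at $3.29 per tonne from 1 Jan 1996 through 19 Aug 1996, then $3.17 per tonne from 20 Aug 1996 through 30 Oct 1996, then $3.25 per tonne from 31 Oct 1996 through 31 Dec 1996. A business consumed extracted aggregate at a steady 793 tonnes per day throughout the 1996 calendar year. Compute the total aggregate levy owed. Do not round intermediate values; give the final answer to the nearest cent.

1 Jan – 19 Aug 1996: 232 days × 793 tonnes/day = 183,976 tonnes at $3.29/tonne → $605281.04
20 Aug – 30 Oct 1996: 72 days × 793 tonnes/day = 57,096 tonnes at $3.17/tonne → $180994.32
31 Oct – 31 Dec 1996: 62 days × 793 tonnes/day = 49,166 tonnes at $3.25/tonne → $159789.50

$946064.86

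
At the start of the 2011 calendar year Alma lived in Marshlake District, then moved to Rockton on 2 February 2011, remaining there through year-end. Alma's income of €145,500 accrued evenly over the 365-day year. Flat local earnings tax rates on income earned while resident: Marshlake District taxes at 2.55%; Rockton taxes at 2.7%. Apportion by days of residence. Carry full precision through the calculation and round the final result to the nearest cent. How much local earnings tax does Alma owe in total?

Marshlake District, 1 January – 1 February 2011: 32 days → €145,500 × 2.55% × 32/365 = €325.2822
Rockton, 2 February – 31 December 2011: 333 days → €145,500 × 2.7% × 333/365 = €3,584.0836
Total = €3,909.3658

€3,909.37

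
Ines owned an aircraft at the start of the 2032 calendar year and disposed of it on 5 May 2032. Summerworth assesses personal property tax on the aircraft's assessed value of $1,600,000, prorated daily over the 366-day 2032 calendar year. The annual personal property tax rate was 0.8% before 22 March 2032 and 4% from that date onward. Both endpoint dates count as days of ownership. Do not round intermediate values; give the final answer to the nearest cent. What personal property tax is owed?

$10,701.64

1 January – 21 March 2032: 81 days at 0.8% → $1,600,000 × 0.8% × 81/366 = $2,832.7869
22 March – 5 May 2032: 45 days at 4% → $1,600,000 × 4% × 45/366 = $7,868.8525
Total = $10,701.6393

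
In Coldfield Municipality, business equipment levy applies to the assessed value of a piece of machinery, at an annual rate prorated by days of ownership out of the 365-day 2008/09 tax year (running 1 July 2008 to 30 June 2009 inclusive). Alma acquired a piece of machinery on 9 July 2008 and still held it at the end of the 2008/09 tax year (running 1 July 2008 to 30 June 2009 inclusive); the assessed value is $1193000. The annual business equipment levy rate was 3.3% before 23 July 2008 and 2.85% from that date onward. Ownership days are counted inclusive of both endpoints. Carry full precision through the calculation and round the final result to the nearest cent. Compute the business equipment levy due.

9 July – 22 July 2008: 14 days at 3.3% → $1193000 × 3.3% × 14/365 = $1510.0438
23 July 2008 – 30 June 2009: 343 days at 2.85% → $1193000 × 2.85% × 343/365 = $31951.1548
Total = $33461.1986

$33461.20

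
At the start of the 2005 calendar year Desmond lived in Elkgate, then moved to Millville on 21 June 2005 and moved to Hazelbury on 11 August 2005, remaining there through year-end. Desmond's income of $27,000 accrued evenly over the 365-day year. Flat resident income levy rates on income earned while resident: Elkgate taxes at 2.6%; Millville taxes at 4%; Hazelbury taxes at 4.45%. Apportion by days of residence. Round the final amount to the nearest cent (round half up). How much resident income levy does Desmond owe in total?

$950.51

Elkgate, 1 January – 20 June 2005: 171 days → $27,000 × 2.6% × 171/365 = $328.8822
Millville, 21 June – 10 August 2005: 51 days → $27,000 × 4% × 51/365 = $150.9041
Hazelbury, 11 August – 31 December 2005: 143 days → $27,000 × 4.45% × 143/365 = $470.7247
Total = $950.5110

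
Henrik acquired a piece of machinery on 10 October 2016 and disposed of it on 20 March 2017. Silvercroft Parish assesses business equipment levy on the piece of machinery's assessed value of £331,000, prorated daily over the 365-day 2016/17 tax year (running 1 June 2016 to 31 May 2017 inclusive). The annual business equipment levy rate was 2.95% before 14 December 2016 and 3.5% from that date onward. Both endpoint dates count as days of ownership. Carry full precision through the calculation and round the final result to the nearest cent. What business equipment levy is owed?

£4,817.64

10 October – 13 December 2016: 65 days at 2.95% → £331,000 × 2.95% × 65/365 = £1,738.8836
14 December 2016 – 20 March 2017: 97 days at 3.5% → £331,000 × 3.5% × 97/365 = £3,078.7534
Total = £4,817.6370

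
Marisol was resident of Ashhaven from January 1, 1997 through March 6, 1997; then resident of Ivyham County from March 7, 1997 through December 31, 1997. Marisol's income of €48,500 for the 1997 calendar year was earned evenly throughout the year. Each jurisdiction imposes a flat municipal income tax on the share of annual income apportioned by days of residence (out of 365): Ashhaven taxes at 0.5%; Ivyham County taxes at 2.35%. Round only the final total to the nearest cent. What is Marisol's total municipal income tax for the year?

€979.97

Ashhaven, January 1 – March 6, 1997: 65 days → €48,500 × 0.5% × 65/365 = €43.1849
Ivyham County, March 7 – December 31, 1997: 300 days → €48,500 × 2.35% × 300/365 = €936.7808
Total = €979.9658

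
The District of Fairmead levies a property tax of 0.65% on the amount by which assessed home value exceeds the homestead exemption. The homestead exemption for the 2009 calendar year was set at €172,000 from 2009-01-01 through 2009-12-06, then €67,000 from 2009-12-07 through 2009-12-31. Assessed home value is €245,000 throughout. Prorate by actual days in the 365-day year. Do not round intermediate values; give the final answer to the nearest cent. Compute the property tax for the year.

2009-01-01 to 2009-12-06: 340 days, exemption €172,000 → (€245,000 − €172,000) × 0.65% × 340/365 = €442.0000
2009-12-07 to 2009-12-31: 25 days, exemption €67,000 → (€245,000 − €67,000) × 0.65% × 25/365 = €79.2466
Total = €521.2466

€521.25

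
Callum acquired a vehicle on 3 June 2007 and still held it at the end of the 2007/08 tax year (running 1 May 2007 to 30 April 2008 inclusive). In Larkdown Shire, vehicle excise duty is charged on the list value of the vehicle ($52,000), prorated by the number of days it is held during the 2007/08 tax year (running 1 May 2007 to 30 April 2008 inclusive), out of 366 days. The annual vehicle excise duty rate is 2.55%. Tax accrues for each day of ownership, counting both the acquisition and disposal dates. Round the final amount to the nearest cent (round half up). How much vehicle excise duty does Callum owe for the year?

Days held (3 June 2007 – 30 April 2008): 333 out of 366
Tax = $52,000 × 2.55% × 333/366 = $1,206.4426

$1,206.44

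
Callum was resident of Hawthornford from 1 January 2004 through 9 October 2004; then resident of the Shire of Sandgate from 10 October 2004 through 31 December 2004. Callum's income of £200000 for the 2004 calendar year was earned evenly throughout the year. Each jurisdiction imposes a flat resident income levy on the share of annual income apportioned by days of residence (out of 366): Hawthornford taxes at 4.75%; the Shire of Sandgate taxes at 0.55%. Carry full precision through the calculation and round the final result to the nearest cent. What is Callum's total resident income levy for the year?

Hawthornford, 1 January – 9 October 2004: 283 days → £200000 × 4.75% × 283/366 = £7345.6284
The Shire of Sandgate, 10 October – 31 December 2004: 83 days → £200000 × 0.55% × 83/366 = £249.4536
Total = £7595.0820

£7595.08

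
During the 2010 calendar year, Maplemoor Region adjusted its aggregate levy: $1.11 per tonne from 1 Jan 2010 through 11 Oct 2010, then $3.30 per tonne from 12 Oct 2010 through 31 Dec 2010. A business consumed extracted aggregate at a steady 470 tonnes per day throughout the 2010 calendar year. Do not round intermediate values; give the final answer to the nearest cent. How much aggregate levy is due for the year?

$273,793.80

1 Jan – 11 Oct 2010: 284 days × 470 tonnes/day = 133,480 tonnes at $1.11/tonne → $148,162.80
12 Oct – 31 Dec 2010: 81 days × 470 tonnes/day = 38,070 tonnes at $3.30/tonne → $125,631.00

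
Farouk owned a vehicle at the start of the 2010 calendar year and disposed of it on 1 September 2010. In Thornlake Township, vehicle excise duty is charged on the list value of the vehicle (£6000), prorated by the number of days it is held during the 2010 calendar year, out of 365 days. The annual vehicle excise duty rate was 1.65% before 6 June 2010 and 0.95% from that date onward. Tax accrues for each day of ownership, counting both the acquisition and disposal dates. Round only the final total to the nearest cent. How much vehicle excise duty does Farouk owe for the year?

1 January – 5 June 2010: 156 days at 1.65% → £6000 × 1.65% × 156/365 = £42.3123
6 June – 1 September 2010: 88 days at 0.95% → £6000 × 0.95% × 88/365 = £13.7425
Total = £56.0548

£56.05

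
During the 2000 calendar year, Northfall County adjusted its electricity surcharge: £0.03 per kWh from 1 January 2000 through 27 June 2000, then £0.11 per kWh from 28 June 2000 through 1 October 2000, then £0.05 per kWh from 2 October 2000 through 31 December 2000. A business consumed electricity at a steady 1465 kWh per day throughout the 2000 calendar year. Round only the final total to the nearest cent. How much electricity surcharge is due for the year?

£30003.20

1 January – 27 June 2000: 179 days × 1465 kWh/day = 262,235 kWh at £0.03/kWh → £7867.05
28 June – 1 October 2000: 96 days × 1465 kWh/day = 140,640 kWh at £0.11/kWh → £15470.40
2 October – 31 December 2000: 91 days × 1465 kWh/day = 133,315 kWh at £0.05/kWh → £6665.75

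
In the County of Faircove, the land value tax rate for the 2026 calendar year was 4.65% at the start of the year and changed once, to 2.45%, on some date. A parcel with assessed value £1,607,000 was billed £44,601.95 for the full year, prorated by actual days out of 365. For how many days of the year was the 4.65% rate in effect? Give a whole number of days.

54 days

Let d = days at the first rate; then 365 − d days at the second rate.
£1,607,000 × [4.65%·d + 2.45%·(365−d)] / 365 = £44,601.95
Solving gives d = 54, so the new rate took effect on February 24, 2026.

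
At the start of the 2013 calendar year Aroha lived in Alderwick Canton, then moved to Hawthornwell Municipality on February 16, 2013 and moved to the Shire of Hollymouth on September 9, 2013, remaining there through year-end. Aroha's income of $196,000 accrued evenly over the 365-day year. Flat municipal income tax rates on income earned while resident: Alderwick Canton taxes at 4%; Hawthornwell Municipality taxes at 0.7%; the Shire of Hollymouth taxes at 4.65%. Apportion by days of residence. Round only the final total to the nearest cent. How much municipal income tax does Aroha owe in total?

Alderwick Canton, January 1 – February 15, 2013: 46 days → $196,000 × 4% × 46/365 = $988.0548
Hawthornwell Municipality, February 16 – September 8, 2013: 205 days → $196,000 × 0.7% × 205/365 = $770.5753
The Shire of Hollymouth, September 9 – December 31, 2013: 114 days → $196,000 × 4.65% × 114/365 = $2,846.5644
Total = $4,605.1945

$4,605.19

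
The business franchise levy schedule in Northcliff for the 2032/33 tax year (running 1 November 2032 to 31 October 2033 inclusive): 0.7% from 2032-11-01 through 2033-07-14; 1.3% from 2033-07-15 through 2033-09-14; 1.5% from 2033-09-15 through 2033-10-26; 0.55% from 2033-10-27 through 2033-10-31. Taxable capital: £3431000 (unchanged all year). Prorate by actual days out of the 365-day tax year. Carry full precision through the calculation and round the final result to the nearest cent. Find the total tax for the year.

2032-11-01 to 2033-07-14: 256 days at 0.7% → £3431000 × 0.7% × 256/365 = £16844.8000
2033-07-15 to 2033-09-14: 62 days at 1.3% → £3431000 × 1.3% × 62/365 = £7576.4000
2033-09-15 to 2033-10-26: 42 days at 1.5% → £3431000 × 1.5% × 42/365 = £5922.0000
2033-10-27 to 2033-10-31: 5 days at 0.55% → £3431000 × 0.55% × 5/365 = £258.5000
Total = £30601.7000

£30601.70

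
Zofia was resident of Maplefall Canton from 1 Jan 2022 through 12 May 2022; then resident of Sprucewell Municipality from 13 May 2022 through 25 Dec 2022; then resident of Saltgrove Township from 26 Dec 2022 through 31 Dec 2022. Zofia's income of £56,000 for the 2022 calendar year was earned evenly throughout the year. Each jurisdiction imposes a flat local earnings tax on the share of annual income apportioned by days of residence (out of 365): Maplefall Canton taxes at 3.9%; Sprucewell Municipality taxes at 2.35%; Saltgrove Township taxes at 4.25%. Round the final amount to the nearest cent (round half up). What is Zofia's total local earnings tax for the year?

£1,647.40

Maplefall Canton, 1 Jan – 12 May 2022: 132 days → £56,000 × 3.9% × 132/365 = £789.8301
Sprucewell Municipality, 13 May – 25 Dec 2022: 227 days → £56,000 × 2.35% × 227/365 = £818.4438
Saltgrove Township, 26 Dec – 31 Dec 2022: 6 days → £56,000 × 4.25% × 6/365 = £39.1233
Total = £1,647.3973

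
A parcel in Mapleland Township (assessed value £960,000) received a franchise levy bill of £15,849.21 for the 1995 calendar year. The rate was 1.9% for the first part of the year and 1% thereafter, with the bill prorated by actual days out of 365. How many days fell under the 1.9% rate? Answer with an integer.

Let d = days at the first rate; then 365 − d days at the second rate.
£960,000 × [1.9%·d + 1%·(365−d)] / 365 = £15,849.21
Solving gives d = 264, so the new rate took effect on 22 September 1995.

264 days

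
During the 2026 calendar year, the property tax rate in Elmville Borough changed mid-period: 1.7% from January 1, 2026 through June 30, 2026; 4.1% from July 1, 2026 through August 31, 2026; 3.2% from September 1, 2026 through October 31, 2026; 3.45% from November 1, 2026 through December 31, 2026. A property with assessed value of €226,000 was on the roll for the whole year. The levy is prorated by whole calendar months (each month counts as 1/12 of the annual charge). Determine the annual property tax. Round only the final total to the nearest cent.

€5,970.17

January 1 – June 30, 2026: 6 months at 1.7% → €226,000 × 1.7% × 6/12 = €1,921.0000
July 1 – August 31, 2026: 2 months at 4.1% → €226,000 × 4.1% × 2/12 = €1,544.3333
September 1 – October 31, 2026: 2 months at 3.2% → €226,000 × 3.2% × 2/12 = €1,205.3333
November 1 – December 31, 2026: 2 months at 3.45% → €226,000 × 3.45% × 2/12 = €1,299.5000
Total = €5,970.1667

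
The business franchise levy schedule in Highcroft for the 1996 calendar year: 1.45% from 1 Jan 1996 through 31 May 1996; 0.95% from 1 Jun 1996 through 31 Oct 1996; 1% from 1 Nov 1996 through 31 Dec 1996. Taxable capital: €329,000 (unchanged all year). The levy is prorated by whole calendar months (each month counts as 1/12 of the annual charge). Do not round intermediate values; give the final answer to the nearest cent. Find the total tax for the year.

€3,838.33

1 Jan – 31 May 1996: 5 months at 1.45% → €329,000 × 1.45% × 5/12 = €1,987.7083
1 Jun – 31 Oct 1996: 5 months at 0.95% → €329,000 × 0.95% × 5/12 = €1,302.2917
1 Nov – 31 Dec 1996: 2 months at 1% → €329,000 × 1% × 2/12 = €548.3333
Total = €3,838.3333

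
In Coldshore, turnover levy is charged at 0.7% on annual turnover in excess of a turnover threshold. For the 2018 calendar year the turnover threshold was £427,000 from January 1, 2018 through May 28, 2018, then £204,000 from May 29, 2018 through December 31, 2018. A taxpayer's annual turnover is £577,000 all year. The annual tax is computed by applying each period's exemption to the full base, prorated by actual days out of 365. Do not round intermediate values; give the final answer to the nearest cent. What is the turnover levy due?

£1,978.05

January 1 – May 28, 2018: 148 days, exemption £427,000 → (£577,000 − £427,000) × 0.7% × 148/365 = £425.7534
May 29 – December 31, 2018: 217 days, exemption £204,000 → (£577,000 − £204,000) × 0.7% × 217/365 = £1,552.2932
Total = £1,978.0466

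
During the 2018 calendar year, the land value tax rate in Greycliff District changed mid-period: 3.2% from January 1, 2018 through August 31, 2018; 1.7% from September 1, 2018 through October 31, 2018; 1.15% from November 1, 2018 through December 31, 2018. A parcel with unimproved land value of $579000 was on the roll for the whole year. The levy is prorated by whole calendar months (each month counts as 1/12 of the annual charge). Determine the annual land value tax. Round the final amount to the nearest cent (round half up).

January 1 – August 31, 2018: 8 months at 3.2% → $579000 × 3.2% × 8/12 = $12352.0000
September 1 – October 31, 2018: 2 months at 1.7% → $579000 × 1.7% × 2/12 = $1640.5000
November 1 – December 31, 2018: 2 months at 1.15% → $579000 × 1.15% × 2/12 = $1109.7500
Total = $15102.2500

$15102.25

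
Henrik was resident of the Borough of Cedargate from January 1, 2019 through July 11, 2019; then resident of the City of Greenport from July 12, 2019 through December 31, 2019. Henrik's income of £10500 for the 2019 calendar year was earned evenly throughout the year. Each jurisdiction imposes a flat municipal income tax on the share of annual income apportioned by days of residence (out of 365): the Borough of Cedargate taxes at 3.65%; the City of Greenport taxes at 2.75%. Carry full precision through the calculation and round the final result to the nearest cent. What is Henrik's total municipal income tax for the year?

The Borough of Cedargate, January 1 – July 11, 2019: 192 days → £10500 × 3.65% × 192/365 = £201.6000
The City of Greenport, July 12 – December 31, 2019: 173 days → £10500 × 2.75% × 173/365 = £136.8596
Total = £338.4596

£338.46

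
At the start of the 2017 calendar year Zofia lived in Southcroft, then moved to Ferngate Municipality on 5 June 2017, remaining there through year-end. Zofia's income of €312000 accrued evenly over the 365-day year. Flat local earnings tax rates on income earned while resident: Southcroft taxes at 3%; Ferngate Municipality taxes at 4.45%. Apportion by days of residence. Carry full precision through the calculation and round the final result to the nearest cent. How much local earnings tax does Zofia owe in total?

€11962.85

Southcroft, 1 January – 4 June 2017: 155 days → €312000 × 3% × 155/365 = €3974.7945
Ferngate Municipality, 5 June – 31 December 2017: 210 days → €312000 × 4.45% × 210/365 = €7988.0548
Total = €11962.8493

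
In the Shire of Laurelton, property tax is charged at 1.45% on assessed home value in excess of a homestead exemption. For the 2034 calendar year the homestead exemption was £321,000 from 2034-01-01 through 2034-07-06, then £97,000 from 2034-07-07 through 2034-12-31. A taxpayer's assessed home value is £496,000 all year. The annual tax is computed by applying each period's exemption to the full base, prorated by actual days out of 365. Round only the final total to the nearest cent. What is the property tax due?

2034-01-01 to 2034-07-06: 187 days, exemption £321,000 → (£496,000 − £321,000) × 1.45% × 187/365 = £1,300.0342
2034-07-07 to 2034-12-31: 178 days, exemption £97,000 → (£496,000 − £97,000) × 1.45% × 178/365 = £2,821.4219
Total = £4,121.4562

£4,121.46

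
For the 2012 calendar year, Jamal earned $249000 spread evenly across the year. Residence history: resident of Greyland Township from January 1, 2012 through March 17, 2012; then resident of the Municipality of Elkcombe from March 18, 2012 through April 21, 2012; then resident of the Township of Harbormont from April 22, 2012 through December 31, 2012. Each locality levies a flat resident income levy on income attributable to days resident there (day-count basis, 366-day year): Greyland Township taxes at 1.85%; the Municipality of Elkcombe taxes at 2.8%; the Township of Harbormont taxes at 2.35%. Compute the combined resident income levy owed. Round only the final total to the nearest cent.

Greyland Township, January 1 – March 17, 2012: 77 days → $249000 × 1.85% × 77/366 = $969.1270
The Municipality of Elkcombe, March 18 – April 21, 2012: 35 days → $249000 × 2.8% × 35/366 = $666.7213
The Township of Harbormont, April 22 – December 31, 2012: 254 days → $249000 × 2.35% × 254/366 = $4060.8770
Total = $5696.7254

$5696.73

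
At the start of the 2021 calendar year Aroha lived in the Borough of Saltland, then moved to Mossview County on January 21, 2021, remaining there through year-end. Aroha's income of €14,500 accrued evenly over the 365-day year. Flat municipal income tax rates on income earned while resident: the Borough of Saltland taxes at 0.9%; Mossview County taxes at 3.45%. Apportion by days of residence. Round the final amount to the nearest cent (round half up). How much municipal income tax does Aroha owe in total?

The Borough of Saltland, January 1 – January 20, 2021: 20 days → €14,500 × 0.9% × 20/365 = €7.1507
Mossview County, January 21 – December 31, 2021: 345 days → €14,500 × 3.45% × 345/365 = €472.8390
Total = €479.9897

€479.99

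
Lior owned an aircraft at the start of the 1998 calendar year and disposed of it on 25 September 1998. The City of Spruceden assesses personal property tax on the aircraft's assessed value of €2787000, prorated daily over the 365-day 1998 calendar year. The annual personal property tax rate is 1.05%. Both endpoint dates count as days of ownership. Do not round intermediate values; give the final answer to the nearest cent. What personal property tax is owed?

€21486.62

Days held (1 January – 25 September 1998): 268 out of 365
Tax = €2787000 × 1.05% × 268/365 = €21486.6247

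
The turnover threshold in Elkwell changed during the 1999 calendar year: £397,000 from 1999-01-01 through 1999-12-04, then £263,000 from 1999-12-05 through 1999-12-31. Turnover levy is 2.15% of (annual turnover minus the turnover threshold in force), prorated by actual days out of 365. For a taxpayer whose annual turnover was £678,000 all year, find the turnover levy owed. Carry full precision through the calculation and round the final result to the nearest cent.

1999-01-01 to 1999-12-04: 338 days, exemption £397,000 → (£678,000 − £397,000) × 2.15% × 338/365 = £5,594.5945
1999-12-05 to 1999-12-31: 27 days, exemption £263,000 → (£678,000 − £263,000) × 2.15% × 27/365 = £660.0205
Total = £6,254.6151

£6,254.62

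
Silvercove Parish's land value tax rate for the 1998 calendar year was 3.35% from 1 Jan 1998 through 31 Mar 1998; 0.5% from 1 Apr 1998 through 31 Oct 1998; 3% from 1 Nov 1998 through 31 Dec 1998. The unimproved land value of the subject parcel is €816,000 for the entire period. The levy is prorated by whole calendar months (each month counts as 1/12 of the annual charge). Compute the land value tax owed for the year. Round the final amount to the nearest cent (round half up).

€13,294.00

1 Jan – 31 Mar 1998: 3 months at 3.35% → €816,000 × 3.35% × 3/12 = €6,834.0000
1 Apr – 31 Oct 1998: 7 months at 0.5% → €816,000 × 0.5% × 7/12 = €2,380.0000
1 Nov – 31 Dec 1998: 2 months at 3% → €816,000 × 3% × 2/12 = €4,080.0000
Total = €13,294.0000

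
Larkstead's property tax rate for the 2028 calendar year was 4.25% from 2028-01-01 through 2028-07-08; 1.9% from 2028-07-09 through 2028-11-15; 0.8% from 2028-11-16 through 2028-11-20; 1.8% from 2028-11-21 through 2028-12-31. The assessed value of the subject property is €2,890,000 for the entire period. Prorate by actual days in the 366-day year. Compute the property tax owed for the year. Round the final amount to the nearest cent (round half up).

2028-01-01 to 2028-07-08: 190 days at 4.25% → €2,890,000 × 4.25% × 190/366 = €63,761.6120
2028-07-09 to 2028-11-15: 130 days at 1.9% → €2,890,000 × 1.9% × 130/366 = €19,503.5519
2028-11-16 to 2028-11-20: 5 days at 0.8% → €2,890,000 × 0.8% × 5/366 = €315.8470
2028-11-21 to 2028-12-31: 41 days at 1.8% → €2,890,000 × 1.8% × 41/366 = €5,827.3770
Total = €89,408.3880

€89,408.39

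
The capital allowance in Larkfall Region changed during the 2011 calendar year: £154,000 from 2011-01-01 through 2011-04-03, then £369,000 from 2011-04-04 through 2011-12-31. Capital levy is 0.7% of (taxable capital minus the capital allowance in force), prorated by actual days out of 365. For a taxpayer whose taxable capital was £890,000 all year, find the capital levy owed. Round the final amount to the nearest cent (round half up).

2011-01-01 to 2011-04-03: 93 days, exemption £154,000 → (£890,000 − £154,000) × 0.7% × 93/365 = £1,312.7014
2011-04-04 to 2011-12-31: 272 days, exemption £369,000 → (£890,000 − £369,000) × 0.7% × 272/365 = £2,717.7644
Total = £4,030.4658

£4,030.47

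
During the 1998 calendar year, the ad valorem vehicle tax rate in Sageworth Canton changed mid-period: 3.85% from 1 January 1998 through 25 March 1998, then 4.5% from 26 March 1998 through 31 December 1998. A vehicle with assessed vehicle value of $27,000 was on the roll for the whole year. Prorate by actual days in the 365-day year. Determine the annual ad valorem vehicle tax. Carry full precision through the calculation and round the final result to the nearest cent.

1 January – 25 March 1998: 84 days at 3.85% → $27,000 × 3.85% × 84/365 = $239.2274
26 March – 31 December 1998: 281 days at 4.5% → $27,000 × 4.5% × 281/365 = $935.3836
Total = $1,174.6110

$1,174.61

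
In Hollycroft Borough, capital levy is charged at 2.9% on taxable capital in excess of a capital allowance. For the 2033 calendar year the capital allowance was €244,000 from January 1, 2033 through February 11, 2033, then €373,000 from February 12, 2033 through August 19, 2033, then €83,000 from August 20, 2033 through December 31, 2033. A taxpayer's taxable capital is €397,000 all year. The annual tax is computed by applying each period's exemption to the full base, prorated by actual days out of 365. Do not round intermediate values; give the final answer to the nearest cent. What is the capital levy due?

€4,213.98

January 1 – February 11, 2033: 42 days, exemption €244,000 → (€397,000 − €244,000) × 2.9% × 42/365 = €510.5589
February 12 – August 19, 2033: 189 days, exemption €373,000 → (€397,000 − €373,000) × 2.9% × 189/365 = €360.3945
August 20 – December 31, 2033: 134 days, exemption €83,000 → (€397,000 − €83,000) × 2.9% × 134/365 = €3,343.0247
Total = €4,213.9781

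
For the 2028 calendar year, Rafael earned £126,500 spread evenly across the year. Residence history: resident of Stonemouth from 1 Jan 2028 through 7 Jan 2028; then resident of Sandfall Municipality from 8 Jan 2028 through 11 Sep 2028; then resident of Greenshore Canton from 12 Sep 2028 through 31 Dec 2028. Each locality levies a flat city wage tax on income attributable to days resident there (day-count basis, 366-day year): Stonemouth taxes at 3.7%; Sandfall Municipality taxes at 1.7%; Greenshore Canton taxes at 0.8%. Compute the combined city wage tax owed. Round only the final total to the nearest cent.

£1,853.61

Stonemouth, 1 Jan – 7 Jan 2028: 7 days → £126,500 × 3.7% × 7/366 = £89.5178
Sandfall Municipality, 8 Jan – 11 Sep 2028: 248 days → £126,500 × 1.7% × 248/366 = £1,457.1694
Greenshore Canton, 12 Sep – 31 Dec 2028: 111 days → £126,500 × 0.8% × 111/366 = £306.9180
Total = £1,853.6052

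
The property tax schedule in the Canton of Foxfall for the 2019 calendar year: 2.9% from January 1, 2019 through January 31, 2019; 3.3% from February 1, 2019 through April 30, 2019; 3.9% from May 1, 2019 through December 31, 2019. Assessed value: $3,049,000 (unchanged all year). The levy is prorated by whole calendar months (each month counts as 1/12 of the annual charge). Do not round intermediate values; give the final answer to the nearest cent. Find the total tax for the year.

January 1 – January 31, 2019: 1 month at 2.9% → $3,049,000 × 2.9% × 1/12 = $7,368.4167
February 1 – April 30, 2019: 3 months at 3.3% → $3,049,000 × 3.3% × 3/12 = $25,154.2500
May 1 – December 31, 2019: 8 months at 3.9% → $3,049,000 × 3.9% × 8/12 = $79,274.0000
Total = $111,796.6667

$111,796.67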